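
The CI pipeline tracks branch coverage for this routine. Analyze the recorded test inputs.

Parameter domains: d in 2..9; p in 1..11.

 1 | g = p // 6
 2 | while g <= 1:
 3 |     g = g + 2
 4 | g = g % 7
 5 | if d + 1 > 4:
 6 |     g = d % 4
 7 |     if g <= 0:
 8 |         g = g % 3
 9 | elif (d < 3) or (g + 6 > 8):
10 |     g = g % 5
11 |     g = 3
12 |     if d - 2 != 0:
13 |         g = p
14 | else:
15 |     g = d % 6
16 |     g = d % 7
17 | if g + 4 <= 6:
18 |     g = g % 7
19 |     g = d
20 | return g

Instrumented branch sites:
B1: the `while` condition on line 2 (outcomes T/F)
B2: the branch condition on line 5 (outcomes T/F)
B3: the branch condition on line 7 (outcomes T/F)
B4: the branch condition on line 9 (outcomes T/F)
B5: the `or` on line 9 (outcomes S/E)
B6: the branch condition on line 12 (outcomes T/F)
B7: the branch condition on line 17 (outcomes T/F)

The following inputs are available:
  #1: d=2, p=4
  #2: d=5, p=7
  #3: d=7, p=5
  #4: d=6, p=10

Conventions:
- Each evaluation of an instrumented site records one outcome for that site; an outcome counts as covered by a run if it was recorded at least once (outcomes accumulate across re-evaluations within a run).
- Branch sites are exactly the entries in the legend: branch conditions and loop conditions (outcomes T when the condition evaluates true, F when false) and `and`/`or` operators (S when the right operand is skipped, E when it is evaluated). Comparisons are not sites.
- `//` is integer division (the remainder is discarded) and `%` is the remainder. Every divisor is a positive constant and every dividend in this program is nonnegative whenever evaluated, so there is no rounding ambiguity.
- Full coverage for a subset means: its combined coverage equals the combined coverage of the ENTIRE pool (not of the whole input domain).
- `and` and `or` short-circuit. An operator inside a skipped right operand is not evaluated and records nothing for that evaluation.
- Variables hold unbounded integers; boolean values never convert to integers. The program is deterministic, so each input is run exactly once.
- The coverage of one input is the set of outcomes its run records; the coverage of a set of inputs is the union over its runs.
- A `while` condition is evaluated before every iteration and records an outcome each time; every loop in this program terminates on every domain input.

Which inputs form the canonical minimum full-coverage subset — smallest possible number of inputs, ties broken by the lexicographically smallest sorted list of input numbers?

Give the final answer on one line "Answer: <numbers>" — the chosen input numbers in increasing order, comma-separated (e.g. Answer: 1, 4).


input #1, d=2, p=4: outcomes B1=T, B1=F, B2=F, B4=T, B5=S, B6=F, B7=F
input #2, d=5, p=7: outcomes B1=T, B1=F, B2=T, B3=F, B7=T
input #3, d=7, p=5: outcomes B1=T, B1=F, B2=T, B3=F, B7=F
input #4, d=6, p=10: outcomes B1=T, B1=F, B2=T, B3=F, B7=T
union over all inputs: B1=T, B1=F, B2=T, B2=F, B3=F, B4=T, B5=S, B6=F, B7=T, B7=F (10 outcomes)
size 1 is not enough: best union over all size-1 subsets is 7/10
inputs {1, 2} (size 2) cover everything; no size-2 subset with a lexicographically smaller index list covers all 10
Answer: 1, 2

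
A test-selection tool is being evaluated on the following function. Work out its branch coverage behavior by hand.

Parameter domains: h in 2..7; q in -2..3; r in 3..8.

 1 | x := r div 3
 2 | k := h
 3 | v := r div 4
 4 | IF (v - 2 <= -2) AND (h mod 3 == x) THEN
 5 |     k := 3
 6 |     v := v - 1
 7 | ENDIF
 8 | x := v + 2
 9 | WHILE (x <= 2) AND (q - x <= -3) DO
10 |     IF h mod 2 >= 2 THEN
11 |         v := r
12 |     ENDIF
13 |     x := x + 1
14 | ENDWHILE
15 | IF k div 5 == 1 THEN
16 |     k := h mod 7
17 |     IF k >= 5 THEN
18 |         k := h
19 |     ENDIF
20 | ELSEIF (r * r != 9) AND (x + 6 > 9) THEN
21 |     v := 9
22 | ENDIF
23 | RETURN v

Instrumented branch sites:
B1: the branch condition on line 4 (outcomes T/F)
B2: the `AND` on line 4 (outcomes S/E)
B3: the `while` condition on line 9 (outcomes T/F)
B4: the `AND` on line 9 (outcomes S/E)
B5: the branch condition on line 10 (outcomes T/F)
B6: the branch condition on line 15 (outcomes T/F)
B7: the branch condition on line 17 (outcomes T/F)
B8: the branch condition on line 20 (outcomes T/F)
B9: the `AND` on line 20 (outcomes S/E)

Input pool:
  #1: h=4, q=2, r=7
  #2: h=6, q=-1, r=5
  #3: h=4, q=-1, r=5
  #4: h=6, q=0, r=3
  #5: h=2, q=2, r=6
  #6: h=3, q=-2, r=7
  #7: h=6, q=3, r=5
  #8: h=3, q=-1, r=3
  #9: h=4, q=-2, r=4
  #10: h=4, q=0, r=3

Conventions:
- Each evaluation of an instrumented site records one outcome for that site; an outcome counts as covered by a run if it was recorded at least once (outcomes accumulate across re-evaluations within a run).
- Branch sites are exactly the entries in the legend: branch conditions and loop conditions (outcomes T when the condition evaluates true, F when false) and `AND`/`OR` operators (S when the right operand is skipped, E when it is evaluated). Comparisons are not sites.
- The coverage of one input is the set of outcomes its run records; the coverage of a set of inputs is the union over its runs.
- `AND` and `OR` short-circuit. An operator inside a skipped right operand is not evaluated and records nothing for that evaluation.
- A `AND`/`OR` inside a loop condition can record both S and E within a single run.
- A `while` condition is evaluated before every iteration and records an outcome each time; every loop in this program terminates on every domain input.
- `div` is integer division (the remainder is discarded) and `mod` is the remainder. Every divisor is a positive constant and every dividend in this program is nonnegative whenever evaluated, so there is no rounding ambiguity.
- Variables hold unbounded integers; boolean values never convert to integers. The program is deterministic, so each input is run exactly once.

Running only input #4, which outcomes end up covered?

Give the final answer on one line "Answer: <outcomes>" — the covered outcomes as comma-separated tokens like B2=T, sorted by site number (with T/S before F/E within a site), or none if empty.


Simulating input #4 (h=6, q=0, r=3) step by step:
  B2->E, B1->F, B4->E, B3->F, B6->T, B7->T
as a set, this run covers: B1=F, B2=E, B3=F, B4=E, B6=T, B7=T
Answer: B1=F, B2=E, B3=F, B4=E, B6=T, B7=T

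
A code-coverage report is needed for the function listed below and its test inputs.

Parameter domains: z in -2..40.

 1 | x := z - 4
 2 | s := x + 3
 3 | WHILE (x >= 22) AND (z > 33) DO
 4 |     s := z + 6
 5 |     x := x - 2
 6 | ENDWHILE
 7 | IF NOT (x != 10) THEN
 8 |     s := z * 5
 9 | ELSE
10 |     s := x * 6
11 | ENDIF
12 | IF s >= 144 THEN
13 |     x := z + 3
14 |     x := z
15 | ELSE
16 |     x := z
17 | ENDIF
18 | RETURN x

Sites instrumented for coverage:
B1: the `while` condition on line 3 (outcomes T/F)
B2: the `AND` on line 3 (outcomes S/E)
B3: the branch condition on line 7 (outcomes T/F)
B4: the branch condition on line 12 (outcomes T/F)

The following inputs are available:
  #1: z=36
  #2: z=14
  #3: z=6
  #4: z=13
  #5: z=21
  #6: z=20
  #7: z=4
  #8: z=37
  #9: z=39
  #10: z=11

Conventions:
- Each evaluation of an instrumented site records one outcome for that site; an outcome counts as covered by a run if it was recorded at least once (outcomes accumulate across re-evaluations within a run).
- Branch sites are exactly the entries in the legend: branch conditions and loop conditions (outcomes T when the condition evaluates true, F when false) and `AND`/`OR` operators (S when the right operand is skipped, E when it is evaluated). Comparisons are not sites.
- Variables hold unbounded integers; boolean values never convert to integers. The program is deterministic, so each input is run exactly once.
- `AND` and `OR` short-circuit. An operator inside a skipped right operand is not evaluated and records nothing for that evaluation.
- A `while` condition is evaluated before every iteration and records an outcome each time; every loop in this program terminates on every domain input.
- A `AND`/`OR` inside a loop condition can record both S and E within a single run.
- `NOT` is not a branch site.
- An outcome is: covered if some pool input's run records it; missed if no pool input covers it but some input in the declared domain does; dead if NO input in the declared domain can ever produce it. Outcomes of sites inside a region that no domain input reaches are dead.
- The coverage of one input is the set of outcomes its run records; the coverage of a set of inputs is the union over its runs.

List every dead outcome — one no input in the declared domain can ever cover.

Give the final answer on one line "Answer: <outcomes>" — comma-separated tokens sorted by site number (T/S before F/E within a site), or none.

exhaustive pass over the 43-input domain:
  reachable outcomes have witnesses, e.g. B1=T (e.g. z=34), B1=F (e.g. z=-2), B2=S (e.g. z=-2), B2=E (e.g. z=26)

Answer: none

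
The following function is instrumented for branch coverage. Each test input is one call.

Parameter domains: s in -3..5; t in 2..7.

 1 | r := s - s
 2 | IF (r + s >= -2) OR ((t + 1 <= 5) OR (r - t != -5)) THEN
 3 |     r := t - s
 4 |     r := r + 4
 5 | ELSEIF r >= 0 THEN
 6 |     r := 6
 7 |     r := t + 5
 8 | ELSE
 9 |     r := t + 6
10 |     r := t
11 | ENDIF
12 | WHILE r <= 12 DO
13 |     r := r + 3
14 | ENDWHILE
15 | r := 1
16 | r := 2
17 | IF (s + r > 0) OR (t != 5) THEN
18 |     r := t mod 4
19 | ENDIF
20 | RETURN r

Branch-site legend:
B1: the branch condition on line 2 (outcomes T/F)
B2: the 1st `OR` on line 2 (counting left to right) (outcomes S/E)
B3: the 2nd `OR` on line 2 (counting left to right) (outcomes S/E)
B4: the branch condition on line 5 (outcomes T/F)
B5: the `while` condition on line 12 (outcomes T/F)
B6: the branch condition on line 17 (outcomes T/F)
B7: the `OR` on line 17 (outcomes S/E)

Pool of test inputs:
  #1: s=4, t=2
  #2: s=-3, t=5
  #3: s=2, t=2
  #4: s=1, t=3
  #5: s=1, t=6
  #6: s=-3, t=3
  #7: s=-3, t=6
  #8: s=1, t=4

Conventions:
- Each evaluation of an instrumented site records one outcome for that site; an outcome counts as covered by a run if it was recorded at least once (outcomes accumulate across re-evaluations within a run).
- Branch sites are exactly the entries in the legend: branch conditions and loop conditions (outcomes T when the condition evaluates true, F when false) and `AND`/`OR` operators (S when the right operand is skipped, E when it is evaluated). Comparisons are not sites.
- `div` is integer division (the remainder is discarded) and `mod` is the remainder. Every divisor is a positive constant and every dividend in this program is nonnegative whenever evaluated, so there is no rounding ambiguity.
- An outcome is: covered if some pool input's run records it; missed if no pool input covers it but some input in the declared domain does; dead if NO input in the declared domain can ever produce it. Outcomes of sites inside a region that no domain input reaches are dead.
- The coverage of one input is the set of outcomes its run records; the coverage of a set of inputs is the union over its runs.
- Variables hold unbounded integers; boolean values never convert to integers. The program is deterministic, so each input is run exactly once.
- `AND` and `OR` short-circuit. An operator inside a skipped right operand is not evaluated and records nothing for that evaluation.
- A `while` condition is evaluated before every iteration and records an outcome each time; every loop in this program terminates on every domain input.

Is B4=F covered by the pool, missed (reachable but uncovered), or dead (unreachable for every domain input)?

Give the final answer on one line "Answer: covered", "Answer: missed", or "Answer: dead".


no pool input records B4=F
checking all 54 inputs in the declared domain: B4=F is never recorded -> dead
Answer: dead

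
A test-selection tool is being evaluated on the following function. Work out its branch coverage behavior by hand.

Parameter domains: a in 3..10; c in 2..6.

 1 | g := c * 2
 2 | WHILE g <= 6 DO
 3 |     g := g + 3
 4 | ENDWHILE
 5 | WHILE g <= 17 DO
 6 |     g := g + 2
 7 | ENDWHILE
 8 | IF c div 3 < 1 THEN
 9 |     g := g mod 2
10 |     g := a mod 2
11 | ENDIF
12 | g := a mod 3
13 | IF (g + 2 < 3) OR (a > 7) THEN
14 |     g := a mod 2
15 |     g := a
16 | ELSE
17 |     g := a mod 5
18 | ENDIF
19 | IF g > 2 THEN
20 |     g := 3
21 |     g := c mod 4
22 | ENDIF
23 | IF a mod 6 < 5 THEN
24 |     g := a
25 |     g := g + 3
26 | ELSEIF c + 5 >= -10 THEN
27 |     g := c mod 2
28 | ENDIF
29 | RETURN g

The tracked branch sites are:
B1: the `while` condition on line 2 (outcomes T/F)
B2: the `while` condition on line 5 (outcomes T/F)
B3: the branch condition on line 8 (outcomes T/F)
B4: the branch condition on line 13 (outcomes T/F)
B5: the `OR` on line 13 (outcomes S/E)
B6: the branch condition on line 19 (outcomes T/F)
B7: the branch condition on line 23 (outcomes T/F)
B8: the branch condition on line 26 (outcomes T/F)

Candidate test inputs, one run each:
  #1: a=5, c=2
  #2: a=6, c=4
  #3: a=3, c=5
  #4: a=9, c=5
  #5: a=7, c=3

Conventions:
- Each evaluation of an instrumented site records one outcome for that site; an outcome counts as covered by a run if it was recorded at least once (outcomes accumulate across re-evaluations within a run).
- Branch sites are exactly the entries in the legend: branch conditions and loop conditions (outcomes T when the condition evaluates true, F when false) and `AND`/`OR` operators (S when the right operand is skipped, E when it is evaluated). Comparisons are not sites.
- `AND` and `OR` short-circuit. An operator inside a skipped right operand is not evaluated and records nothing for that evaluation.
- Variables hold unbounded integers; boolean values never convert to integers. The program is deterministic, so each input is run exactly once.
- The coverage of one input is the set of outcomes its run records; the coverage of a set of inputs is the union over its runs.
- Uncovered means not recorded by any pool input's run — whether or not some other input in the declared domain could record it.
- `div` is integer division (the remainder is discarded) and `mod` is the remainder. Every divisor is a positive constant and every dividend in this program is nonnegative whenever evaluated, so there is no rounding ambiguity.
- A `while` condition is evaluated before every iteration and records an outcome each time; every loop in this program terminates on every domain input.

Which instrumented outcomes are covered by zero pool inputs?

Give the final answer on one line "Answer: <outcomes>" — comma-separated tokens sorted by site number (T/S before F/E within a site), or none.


test 1 (a=5, c=2) hits B1=T, B1=F, B2=T, B2=F, B3=T, B4=F, B5=E, B6=F, B7=F, B8=T
test 2 (a=6, c=4) hits B1=F, B2=T, B2=F, B3=F, B4=T, B5=S, B6=T, B7=T
test 3 (a=3, c=5) hits B1=F, B2=T, B2=F, B3=F, B4=T, B5=S, B6=T, B7=T
test 4 (a=9, c=5) hits B1=F, B2=T, B2=F, B3=F, B4=T, B5=S, B6=T, B7=T
test 5 (a=7, c=3) hits B1=T, B1=F, B2=T, B2=F, B3=F, B4=F, B5=E, B6=F, B7=T
union over the pool: B1=T, B1=F, B2=T, B2=F, B3=T, B3=F, B4=T, B4=F, B5=S, B5=E, B6=T, B6=F, B7=T, B7=F, B8=T
uncovered (1 of 16): B8=F
Answer: B8=F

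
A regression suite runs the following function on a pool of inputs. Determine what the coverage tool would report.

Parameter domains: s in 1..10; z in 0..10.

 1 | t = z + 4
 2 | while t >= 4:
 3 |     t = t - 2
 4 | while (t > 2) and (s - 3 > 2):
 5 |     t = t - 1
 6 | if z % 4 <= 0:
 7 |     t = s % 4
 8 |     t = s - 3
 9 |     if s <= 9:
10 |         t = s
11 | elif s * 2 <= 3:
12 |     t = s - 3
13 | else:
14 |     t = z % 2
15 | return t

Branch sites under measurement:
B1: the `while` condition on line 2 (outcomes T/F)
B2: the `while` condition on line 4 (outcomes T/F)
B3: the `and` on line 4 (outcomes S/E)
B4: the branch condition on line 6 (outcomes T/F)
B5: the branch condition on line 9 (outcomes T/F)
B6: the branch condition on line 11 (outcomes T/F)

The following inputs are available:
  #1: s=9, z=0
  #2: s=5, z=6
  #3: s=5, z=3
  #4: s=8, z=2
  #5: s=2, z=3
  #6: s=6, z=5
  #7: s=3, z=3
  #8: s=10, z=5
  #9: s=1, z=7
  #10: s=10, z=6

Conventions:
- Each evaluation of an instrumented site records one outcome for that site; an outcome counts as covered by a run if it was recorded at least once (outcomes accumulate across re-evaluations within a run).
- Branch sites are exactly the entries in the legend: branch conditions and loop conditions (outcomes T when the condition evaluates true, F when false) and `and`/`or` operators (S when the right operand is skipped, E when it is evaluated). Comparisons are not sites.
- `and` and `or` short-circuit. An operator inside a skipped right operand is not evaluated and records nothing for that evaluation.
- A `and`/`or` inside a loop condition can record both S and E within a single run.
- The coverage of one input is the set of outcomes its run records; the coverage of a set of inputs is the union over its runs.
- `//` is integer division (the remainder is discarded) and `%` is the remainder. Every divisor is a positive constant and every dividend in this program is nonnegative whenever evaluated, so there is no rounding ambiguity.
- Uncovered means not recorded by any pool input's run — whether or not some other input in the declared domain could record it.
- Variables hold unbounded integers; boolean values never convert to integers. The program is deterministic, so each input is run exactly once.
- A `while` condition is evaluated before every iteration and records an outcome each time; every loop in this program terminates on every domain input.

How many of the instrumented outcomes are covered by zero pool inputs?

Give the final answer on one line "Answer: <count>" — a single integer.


input #1 (s=9, z=0): covers B1=T, B1=F, B2=F, B3=S, B4=T, B5=T
input #2 (s=5, z=6): covers B1=T, B1=F, B2=F, B3=S, B4=F, B6=F
input #3 (s=5, z=3): covers B1=T, B1=F, B2=F, B3=E, B4=F, B6=F
input #4 (s=8, z=2): covers B1=T, B1=F, B2=F, B3=S, B4=F, B6=F
input #5 (s=2, z=3): covers B1=T, B1=F, B2=F, B3=E, B4=F, B6=F
input #6 (s=6, z=5): covers B1=T, B1=F, B2=T, B2=F, B3=S, B3=E, B4=F, B6=F
input #7 (s=3, z=3): covers B1=T, B1=F, B2=F, B3=E, B4=F, B6=F
input #8 (s=10, z=5): covers B1=T, B1=F, B2=T, B2=F, B3=S, B3=E, B4=F, B6=F
input #9 (s=1, z=7): covers B1=T, B1=F, B2=F, B3=E, B4=F, B6=T
input #10 (s=10, z=6): covers B1=T, B1=F, B2=F, B3=S, B4=F, B6=F
union over the pool: B1=T, B1=F, B2=T, B2=F, B3=S, B3=E, B4=T, B4=F, B5=T, B6=T, B6=F
uncovered (1 of 12): B5=F
Answer: 1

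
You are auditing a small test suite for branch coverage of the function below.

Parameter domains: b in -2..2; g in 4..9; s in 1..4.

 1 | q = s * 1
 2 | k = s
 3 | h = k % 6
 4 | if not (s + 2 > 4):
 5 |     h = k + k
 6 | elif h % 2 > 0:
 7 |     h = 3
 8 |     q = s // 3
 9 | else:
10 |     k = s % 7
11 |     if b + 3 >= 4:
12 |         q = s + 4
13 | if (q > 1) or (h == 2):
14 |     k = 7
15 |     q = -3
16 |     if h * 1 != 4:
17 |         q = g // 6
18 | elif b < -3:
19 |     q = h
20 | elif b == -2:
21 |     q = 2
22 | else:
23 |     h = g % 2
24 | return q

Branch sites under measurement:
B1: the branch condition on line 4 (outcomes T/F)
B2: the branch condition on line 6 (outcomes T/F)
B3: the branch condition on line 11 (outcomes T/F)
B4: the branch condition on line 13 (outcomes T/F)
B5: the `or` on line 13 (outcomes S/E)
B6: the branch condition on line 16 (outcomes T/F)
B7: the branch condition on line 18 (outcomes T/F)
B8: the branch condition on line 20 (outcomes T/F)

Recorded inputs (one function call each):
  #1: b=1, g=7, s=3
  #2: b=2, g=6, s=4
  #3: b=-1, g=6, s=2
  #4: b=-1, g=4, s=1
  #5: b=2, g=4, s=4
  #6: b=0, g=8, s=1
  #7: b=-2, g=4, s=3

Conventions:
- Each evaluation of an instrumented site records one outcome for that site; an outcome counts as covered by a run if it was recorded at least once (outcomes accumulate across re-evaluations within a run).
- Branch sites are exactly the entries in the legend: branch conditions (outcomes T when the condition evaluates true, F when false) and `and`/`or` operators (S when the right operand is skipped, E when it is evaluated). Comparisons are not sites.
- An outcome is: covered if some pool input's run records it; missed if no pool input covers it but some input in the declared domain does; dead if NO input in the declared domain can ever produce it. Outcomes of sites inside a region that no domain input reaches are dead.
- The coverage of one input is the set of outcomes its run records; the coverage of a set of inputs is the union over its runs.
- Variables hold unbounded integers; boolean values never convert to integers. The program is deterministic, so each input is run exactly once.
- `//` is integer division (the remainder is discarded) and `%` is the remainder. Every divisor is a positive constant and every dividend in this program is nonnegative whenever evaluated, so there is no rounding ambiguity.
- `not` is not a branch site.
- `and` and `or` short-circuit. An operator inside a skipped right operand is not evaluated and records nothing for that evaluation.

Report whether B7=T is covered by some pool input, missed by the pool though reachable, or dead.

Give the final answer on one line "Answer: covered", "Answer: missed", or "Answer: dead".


no pool input records B7=T
checking all 120 inputs in the declared domain: B7=T is never recorded -> dead
Answer: dead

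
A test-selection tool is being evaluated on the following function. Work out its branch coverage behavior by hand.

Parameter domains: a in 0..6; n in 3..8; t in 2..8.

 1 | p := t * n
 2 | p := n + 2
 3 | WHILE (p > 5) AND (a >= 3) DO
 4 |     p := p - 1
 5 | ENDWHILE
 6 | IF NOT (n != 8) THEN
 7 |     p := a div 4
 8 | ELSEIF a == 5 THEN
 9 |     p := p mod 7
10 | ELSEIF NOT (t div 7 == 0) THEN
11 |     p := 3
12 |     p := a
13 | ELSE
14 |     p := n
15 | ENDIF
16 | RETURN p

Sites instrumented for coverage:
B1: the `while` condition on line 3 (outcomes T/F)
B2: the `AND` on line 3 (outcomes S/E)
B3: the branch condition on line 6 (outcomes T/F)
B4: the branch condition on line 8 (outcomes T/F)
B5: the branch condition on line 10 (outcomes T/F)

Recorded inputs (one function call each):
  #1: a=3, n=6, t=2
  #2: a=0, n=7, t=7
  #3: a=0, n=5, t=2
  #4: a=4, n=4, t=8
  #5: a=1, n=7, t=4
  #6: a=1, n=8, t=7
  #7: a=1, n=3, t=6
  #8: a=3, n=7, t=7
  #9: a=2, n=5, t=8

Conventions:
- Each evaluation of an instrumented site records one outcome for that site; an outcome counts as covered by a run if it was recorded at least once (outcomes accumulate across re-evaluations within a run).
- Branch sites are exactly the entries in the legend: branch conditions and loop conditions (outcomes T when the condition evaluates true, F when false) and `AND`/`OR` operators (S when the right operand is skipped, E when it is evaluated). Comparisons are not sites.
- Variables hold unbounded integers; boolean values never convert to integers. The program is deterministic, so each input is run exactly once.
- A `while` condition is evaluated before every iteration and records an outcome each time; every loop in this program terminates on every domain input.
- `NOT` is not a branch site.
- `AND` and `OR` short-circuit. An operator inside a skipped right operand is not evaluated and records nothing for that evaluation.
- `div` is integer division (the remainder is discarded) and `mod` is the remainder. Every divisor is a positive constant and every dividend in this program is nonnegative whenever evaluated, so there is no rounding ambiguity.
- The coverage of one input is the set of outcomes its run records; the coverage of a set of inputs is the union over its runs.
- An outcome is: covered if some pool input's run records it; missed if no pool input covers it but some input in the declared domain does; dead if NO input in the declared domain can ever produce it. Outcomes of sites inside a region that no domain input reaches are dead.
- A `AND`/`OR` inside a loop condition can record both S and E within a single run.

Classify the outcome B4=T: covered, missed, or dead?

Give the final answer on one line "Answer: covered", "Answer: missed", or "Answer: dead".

no pool input records B4=T
but domain input (a=5, n=3, t=2) does record it -> reachable, so missed

Answer: missed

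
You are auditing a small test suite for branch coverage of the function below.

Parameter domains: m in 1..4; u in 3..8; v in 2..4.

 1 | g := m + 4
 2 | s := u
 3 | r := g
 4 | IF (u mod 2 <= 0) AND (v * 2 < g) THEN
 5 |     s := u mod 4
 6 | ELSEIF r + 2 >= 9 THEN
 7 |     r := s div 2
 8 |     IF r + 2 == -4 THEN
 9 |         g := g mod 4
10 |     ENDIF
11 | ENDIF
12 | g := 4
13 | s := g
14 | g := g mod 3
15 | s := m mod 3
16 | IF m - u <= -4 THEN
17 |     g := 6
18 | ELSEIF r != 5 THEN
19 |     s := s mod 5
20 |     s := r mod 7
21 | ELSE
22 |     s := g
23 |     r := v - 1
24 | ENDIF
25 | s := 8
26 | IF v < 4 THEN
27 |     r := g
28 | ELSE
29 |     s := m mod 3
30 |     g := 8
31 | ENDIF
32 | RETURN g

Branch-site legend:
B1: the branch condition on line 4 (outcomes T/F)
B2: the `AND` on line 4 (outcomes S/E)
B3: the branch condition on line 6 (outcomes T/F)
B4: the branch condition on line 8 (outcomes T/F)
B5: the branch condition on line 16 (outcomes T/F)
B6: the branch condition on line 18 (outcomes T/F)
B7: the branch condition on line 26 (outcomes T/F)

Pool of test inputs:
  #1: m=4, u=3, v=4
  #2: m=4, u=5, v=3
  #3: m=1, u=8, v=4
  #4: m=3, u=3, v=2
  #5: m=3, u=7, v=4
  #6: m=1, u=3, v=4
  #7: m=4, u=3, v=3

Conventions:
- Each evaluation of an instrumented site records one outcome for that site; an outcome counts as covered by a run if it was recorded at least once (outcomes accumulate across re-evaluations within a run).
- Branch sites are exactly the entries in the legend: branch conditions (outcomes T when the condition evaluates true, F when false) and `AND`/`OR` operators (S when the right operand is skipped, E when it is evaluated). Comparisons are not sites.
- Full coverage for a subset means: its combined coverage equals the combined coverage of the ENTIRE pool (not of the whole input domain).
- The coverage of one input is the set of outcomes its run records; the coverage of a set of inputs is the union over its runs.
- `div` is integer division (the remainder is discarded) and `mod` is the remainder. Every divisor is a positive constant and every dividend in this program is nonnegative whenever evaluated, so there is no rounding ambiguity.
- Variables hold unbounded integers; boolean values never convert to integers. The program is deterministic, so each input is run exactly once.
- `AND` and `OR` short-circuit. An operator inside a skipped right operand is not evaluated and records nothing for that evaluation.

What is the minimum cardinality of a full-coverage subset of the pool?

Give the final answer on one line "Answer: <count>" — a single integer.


run #1 (m=4, u=3, v=4) records B1=F, B2=S, B3=T, B4=F, B5=F, B6=T, B7=F
run #2 (m=4, u=5, v=3) records B1=F, B2=S, B3=T, B4=F, B5=F, B6=T, B7=T
run #3 (m=1, u=8, v=4) records B1=F, B2=E, B3=F, B5=T, B7=F
run #4 (m=3, u=3, v=2) records B1=F, B2=S, B3=T, B4=F, B5=F, B6=T, B7=T
run #5 (m=3, u=7, v=4) records B1=F, B2=S, B3=T, B4=F, B5=T, B7=F
run #6 (m=1, u=3, v=4) records B1=F, B2=S, B3=F, B5=F, B6=F, B7=F
run #7 (m=4, u=3, v=3) records B1=F, B2=S, B3=T, B4=F, B5=F, B6=T, B7=T
the full pool covers 12 outcomes: B1=F, B2=S, B2=E, B3=T, B3=F, B4=F, B5=T, B5=F, B6=T, B6=F, B7=T, B7=F
every size-1 subset falls short of the 12 outcomes (best: 7/12)
every size-2 subset falls short of the 12 outcomes (best: 11/12)
the canonical winner is {2, 3, 6}: size 3, full 12-outcome coverage, earliest index list among size-3 covers
Answer: 3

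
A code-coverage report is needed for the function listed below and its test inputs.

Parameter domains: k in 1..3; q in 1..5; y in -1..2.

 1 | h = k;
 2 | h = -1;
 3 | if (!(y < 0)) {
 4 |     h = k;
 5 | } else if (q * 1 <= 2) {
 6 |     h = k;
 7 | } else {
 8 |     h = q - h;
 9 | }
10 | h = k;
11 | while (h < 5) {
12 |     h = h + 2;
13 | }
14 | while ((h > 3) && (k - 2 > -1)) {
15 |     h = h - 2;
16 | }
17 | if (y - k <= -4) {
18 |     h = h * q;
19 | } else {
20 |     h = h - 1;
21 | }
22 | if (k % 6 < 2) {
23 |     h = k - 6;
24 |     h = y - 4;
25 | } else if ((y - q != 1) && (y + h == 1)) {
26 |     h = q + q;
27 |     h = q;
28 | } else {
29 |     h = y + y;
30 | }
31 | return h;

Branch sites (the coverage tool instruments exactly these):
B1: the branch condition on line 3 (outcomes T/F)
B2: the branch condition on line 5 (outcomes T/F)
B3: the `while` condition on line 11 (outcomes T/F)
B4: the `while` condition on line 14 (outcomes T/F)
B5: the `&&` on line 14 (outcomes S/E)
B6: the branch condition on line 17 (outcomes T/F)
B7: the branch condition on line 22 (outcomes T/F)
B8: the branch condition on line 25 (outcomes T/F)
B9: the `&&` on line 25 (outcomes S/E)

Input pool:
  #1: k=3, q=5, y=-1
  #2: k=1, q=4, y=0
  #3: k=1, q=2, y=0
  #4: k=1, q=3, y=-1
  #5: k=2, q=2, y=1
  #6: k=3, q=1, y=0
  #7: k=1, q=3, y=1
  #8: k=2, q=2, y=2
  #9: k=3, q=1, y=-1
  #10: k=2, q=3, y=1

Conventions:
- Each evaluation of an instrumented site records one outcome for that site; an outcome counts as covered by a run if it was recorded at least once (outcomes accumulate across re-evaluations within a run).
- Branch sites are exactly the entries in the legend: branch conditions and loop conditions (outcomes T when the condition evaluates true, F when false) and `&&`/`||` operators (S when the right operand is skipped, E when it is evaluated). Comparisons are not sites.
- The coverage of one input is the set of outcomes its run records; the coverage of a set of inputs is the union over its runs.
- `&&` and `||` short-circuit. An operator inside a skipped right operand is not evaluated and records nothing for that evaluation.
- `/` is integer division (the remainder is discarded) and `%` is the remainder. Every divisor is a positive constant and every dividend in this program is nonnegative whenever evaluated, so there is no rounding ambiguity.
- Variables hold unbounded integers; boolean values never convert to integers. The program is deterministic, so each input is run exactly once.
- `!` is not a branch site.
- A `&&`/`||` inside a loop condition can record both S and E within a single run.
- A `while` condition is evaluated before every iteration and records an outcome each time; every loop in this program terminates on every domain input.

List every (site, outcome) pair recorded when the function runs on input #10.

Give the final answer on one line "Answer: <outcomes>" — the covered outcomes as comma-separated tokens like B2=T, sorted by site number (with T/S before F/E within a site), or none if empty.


Tracing the run of input #10 (k=2, q=3, y=1):
  B1->T, B3->T, B3->T, B3->F, B5->E, B4->T, B5->E, B4->T, B5->S, B4->F
  B6->F, B7->F, B9->E, B8->F
collecting distinct outcomes: B1=T, B3=T, B3=F, B4=T, B4=F, B5=S, B5=E, B6=F, B7=F, B8=F, B9=E
Answer: B1=T, B3=T, B3=F, B4=T, B4=F, B5=S, B5=E, B6=F, B7=F, B8=F, B9=E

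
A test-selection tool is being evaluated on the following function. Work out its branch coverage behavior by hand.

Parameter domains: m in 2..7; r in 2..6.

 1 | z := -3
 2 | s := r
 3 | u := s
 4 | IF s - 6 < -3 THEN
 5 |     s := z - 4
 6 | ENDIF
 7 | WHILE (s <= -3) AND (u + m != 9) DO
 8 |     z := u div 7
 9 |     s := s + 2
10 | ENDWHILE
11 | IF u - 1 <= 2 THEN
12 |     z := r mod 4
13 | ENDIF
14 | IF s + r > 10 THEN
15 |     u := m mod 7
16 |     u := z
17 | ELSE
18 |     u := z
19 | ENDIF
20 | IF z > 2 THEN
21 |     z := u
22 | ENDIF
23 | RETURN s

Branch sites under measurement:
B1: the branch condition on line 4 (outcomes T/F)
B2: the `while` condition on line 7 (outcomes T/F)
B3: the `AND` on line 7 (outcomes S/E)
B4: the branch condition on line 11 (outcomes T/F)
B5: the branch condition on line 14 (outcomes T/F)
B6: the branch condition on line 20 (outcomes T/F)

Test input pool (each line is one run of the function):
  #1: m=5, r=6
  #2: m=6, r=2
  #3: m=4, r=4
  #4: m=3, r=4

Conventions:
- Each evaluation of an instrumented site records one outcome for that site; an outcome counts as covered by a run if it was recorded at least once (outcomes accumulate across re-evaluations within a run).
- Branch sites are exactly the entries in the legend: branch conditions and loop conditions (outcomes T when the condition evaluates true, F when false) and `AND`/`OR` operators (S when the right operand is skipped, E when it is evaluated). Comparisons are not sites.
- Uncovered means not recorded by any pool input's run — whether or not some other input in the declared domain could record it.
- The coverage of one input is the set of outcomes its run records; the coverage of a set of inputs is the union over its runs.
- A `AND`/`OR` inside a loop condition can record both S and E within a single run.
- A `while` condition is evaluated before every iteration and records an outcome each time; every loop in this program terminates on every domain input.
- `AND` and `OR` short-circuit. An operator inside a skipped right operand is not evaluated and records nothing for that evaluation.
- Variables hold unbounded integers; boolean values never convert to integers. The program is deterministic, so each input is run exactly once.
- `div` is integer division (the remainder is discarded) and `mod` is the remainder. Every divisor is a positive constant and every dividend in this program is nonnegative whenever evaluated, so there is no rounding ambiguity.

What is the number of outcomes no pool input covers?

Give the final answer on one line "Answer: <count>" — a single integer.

input #1, m=5, r=6: events B1->F, B3->S, B2->F, B4->F, B5->T, B6->F; outcomes B1=F, B2=F, B3=S, B4=F, B5=T, B6=F
input #2, m=6, r=2: events B1->T, B3->E, B2->T, B3->E, B2->T, B3->E, B2->T, B3->S, B2->F, B4->T, B5->F, B6->F; outcomes B1=T, B2=T, B2=F, B3=S, B3=E, B4=T, B5=F, B6=F
input #3, m=4, r=4: events B1->F, B3->S, B2->F, B4->F, B5->F, B6->F; outcomes B1=F, B2=F, B3=S, B4=F, B5=F, B6=F
input #4, m=3, r=4: events B1->F, B3->S, B2->F, B4->F, B5->F, B6->F; outcomes B1=F, B2=F, B3=S, B4=F, B5=F, B6=F
union over the pool: B1=T, B1=F, B2=T, B2=F, B3=S, B3=E, B4=T, B4=F, B5=T, B5=F, B6=F
uncovered (1 of 12): B6=T

Answer: 1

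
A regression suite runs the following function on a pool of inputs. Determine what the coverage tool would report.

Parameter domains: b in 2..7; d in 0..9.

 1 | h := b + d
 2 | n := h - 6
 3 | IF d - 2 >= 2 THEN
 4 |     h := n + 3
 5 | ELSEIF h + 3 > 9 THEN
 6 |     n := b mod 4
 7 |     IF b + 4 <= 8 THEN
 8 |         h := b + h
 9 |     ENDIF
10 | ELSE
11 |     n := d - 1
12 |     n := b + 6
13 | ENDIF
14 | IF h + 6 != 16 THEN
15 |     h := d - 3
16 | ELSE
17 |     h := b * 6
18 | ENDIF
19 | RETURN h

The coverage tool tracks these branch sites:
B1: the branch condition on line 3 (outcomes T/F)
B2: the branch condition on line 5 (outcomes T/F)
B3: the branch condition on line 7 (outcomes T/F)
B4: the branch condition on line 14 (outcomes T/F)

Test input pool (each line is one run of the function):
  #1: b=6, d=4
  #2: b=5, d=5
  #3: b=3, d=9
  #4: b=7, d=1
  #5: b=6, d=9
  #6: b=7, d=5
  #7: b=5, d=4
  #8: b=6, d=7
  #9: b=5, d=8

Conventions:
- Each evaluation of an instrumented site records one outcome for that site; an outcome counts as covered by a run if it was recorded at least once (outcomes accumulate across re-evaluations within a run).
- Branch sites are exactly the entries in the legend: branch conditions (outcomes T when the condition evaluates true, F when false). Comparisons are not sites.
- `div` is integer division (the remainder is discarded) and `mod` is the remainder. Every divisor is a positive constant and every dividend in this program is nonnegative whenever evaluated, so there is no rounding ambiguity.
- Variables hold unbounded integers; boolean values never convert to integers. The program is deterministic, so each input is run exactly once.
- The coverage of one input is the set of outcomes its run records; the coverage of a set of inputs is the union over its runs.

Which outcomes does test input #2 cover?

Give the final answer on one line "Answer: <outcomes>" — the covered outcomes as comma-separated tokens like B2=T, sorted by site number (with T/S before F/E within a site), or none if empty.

Simulating input #2 (b=5, d=5) step by step:
  B1->T, B4->T
as a set, this run covers: B1=T, B4=T

Answer: B1=T, B4=T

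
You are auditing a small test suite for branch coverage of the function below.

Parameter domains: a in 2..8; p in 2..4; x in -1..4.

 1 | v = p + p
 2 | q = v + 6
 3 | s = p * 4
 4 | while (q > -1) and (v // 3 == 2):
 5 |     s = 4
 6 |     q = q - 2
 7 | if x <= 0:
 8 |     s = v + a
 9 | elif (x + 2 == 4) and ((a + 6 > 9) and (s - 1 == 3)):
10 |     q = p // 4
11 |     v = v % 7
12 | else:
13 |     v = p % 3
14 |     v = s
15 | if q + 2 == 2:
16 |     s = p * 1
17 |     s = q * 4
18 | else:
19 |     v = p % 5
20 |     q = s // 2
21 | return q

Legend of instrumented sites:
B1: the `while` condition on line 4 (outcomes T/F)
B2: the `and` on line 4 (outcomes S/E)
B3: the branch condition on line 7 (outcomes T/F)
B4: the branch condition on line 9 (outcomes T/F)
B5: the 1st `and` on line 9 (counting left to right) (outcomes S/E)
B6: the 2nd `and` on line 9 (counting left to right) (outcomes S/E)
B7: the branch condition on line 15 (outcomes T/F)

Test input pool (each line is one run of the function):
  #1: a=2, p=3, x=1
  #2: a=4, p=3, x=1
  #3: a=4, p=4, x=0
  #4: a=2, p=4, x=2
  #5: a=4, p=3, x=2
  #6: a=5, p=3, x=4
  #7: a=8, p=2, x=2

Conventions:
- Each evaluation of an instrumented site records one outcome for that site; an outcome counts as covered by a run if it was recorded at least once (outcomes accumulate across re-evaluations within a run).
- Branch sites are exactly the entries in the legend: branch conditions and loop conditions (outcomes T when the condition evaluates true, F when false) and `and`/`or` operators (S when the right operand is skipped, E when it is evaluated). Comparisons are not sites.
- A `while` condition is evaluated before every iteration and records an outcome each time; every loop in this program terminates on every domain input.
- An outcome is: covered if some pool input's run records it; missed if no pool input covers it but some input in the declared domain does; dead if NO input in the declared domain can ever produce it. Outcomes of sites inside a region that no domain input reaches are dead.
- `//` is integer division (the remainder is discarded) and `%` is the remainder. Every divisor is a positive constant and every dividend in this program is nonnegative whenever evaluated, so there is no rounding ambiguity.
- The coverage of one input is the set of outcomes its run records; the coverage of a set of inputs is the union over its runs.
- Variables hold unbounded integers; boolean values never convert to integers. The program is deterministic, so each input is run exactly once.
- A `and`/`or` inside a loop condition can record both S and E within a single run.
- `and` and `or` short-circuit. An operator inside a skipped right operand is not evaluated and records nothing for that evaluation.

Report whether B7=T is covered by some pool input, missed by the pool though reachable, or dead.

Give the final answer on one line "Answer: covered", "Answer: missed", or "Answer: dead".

B7=T is recorded by pool input(s) 5 -> covered

Answer: covered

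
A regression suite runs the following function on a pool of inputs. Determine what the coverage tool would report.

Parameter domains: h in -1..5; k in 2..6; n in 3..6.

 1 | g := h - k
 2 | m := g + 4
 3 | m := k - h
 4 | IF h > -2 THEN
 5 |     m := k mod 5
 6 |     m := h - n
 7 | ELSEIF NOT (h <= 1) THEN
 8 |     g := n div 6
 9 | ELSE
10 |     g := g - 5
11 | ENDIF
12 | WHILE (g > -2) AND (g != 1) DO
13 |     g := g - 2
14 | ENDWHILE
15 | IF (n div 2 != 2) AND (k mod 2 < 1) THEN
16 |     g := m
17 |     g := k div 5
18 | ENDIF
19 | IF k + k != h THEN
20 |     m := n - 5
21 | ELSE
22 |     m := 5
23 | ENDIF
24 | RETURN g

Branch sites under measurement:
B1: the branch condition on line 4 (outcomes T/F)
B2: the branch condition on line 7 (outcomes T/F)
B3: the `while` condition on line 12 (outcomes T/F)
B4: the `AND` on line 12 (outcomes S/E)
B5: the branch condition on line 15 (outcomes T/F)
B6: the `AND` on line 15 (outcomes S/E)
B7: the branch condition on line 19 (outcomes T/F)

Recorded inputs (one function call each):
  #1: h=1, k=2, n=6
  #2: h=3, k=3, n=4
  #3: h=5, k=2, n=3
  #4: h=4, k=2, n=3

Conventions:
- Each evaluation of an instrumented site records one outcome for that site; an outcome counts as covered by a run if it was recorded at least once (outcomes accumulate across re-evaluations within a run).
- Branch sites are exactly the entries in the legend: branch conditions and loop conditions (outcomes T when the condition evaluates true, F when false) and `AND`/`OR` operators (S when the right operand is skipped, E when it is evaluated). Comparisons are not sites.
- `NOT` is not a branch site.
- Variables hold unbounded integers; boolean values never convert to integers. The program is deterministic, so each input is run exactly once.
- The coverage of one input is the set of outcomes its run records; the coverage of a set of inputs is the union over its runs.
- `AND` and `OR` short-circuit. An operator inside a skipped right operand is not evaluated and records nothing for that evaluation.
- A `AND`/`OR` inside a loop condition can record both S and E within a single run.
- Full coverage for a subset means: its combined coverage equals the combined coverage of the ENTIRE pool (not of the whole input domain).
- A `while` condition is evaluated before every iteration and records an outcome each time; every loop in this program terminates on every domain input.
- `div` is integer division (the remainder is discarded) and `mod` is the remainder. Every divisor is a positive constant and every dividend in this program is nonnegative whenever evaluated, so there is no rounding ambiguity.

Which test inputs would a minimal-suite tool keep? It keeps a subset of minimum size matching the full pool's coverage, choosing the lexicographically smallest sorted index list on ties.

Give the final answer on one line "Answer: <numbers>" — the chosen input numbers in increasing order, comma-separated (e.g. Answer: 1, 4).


test 1 (h=1, k=2, n=6) hits B1=T, B3=T, B3=F, B4=S, B4=E, B5=T, B6=E, B7=T
test 2 (h=3, k=3, n=4) hits B1=T, B3=T, B3=F, B4=S, B4=E, B5=F, B6=S, B7=T
test 3 (h=5, k=2, n=3) hits B1=T, B3=T, B3=F, B4=E, B5=T, B6=E, B7=T
test 4 (h=4, k=2, n=3) hits B1=T, B3=T, B3=F, B4=S, B4=E, B5=T, B6=E, B7=F
together the pool reaches 11 outcomes: B1=T, B3=T, B3=F, B4=S, B4=E, B5=T, B5=F, B6=S, B6=E, B7=T, B7=F
checked all size-1 subsets: none covers 11 outcomes (max 8/11)
the canonical winner is {2, 4}: size 2, full 11-outcome coverage, earliest index list among size-2 covers
Answer: 2, 4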